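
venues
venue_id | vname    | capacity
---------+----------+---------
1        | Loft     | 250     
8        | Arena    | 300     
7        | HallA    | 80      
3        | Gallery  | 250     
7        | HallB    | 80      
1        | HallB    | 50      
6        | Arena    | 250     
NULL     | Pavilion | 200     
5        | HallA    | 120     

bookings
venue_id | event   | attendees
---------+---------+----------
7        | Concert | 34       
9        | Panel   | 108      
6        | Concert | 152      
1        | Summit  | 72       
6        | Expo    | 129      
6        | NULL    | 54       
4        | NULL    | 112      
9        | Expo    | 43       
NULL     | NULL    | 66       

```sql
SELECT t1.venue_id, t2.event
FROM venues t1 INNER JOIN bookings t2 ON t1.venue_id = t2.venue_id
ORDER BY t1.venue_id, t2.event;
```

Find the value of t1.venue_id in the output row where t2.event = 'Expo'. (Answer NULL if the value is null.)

6

INNER JOIN keeps only pairs where the ON condition holds.
Matching on t1.venue_id = t2.venue_id. A NULL in a compared column never satisfies the condition.
- venue_id=1: 1 matching t2 row(s), so 1 row(s) emitted.
- venue_id=8: no matching t2 row, dropped.
- venue_id=7: 1 matching t2 row(s), so 1 row(s) emitted.
- venue_id=3: no matching t2 row, dropped.
- venue_id=7: 1 matching t2 row(s), so 1 row(s) emitted.
- venue_id=1: 1 matching t2 row(s), so 1 row(s) emitted.
- venue_id=6: 3 matching t2 row(s), so 3 row(s) emitted.
- venue_id=NULL: no matching t2 row, dropped.
- venue_id=5: no matching t2 row, dropped.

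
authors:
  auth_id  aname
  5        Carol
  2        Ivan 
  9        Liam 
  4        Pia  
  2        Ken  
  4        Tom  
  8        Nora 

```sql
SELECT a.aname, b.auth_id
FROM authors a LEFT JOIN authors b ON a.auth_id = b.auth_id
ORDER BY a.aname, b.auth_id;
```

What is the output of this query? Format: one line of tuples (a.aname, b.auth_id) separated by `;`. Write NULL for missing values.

LEFT JOIN keeps every row from `authors a`; unmatched rows get NULL for `authors b`'s columns.
Matching on a.auth_id = b.auth_id.
Matched pairs: 11; unmatched a rows kept: 0.

(Carol, 5); (Ivan, 2); (Ivan, 2); (Ken, 2); (Ken, 2); (Liam, 9); (Nora, 8); (Pia, 4); (Pia, 4); (Tom, 4); (Tom, 4)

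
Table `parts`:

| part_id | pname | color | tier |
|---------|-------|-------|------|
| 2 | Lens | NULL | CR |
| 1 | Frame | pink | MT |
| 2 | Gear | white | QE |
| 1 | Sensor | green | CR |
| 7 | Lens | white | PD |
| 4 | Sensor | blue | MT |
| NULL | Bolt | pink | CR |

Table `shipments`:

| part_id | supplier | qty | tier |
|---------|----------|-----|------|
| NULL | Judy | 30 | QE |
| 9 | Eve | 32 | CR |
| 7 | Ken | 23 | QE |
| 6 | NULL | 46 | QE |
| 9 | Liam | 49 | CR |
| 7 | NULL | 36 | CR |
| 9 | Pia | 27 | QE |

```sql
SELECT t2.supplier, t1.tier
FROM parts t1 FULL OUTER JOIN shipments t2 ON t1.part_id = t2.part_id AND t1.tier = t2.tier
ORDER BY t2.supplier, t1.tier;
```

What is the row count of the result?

14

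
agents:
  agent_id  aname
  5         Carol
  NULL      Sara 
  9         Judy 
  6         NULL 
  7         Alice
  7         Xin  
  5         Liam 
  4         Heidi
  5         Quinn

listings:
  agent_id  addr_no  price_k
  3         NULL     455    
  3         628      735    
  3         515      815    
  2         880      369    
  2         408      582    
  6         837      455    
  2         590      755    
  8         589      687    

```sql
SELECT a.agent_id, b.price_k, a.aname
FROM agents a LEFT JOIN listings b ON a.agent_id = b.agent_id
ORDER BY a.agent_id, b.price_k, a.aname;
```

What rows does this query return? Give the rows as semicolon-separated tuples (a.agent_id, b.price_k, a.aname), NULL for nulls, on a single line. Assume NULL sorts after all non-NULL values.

LEFT JOIN keeps every row from `agents`; unmatched rows get NULL for `listings`'s columns.
Matching on a.agent_id = b.agent_id. A NULL in a compared column never satisfies the condition.
- a (agent_id=5) has no partner → padded with NULL.
- a (agent_id=NULL) has no partner → padded with NULL.
- a (agent_id=9) has no partner → padded with NULL.
- a (agent_id=6) pairs with 1 row(s) of b.
- a (agent_id=7) has no partner → padded with NULL.
- a (agent_id=7) has no partner → padded with NULL.
- a (agent_id=5) has no partner → padded with NULL.
- a (agent_id=4) has no partner → padded with NULL.
- a (agent_id=5) has no partner → padded with NULL.
After projecting and ordering:
a.agent_id | b.price_k | a.aname
4 | NULL | Heidi
5 | NULL | Carol
5 | NULL | Liam
5 | NULL | Quinn
6 | 455 | NULL
7 | NULL | Alice
7 | NULL | Xin
9 | NULL | Judy
NULL | NULL | Sara

(4, NULL, Heidi); (5, NULL, Carol); (5, NULL, Liam); (5, NULL, Quinn); (6, 455, NULL); (7, NULL, Alice); (7, NULL, Xin); (9, NULL, Judy); (NULL, NULL, Sara)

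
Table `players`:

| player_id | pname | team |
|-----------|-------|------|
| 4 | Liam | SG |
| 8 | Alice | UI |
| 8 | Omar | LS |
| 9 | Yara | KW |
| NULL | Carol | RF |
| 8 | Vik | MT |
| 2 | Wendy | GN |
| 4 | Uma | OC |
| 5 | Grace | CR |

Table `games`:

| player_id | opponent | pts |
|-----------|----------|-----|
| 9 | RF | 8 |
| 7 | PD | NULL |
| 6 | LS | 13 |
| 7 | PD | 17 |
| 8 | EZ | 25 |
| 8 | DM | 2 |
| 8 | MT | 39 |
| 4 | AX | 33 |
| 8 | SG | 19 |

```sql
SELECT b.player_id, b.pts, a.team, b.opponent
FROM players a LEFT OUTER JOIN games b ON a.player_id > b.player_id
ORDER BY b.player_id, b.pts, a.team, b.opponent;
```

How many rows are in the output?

25

LEFT JOIN keeps every row from `players`; unmatched rows get NULL for `games`'s columns.
Matching on a.player_id > b.player_id. A NULL in a compared column never satisfies the condition.
Matched pairs: 21; unmatched a rows kept: 4.
Total: 21 matched + 4 padded = 25 rows.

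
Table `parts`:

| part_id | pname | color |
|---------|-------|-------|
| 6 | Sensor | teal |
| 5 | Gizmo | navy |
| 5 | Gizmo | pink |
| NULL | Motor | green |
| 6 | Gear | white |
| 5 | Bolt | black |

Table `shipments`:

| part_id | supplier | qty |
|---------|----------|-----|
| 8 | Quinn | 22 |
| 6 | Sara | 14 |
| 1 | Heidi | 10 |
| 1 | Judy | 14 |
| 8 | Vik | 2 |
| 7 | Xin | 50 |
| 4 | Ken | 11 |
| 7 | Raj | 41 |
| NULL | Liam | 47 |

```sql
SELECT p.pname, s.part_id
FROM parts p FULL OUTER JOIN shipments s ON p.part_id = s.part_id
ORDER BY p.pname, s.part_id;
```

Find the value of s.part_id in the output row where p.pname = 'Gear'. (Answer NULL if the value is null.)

6

FULL OUTER JOIN keeps every row from both sides; unmatched rows get NULL for the other side's columns.
Matching on p.part_id = s.part_id. A NULL in a compared column never satisfies the condition.
- part_id=6: 1 matching s row(s), so 1 row(s) emitted.
- part_id=5: no s row matches, row kept with s columns NULL.
- part_id=5: no s row matches, row kept with s columns NULL.
- part_id=NULL: no s row matches, row kept with s columns NULL.
- part_id=6: 1 matching s row(s), so 1 row(s) emitted.
- part_id=5: no s row matches, row kept with s columns NULL.
- 8 s row(s) had no p match → kept, p columns NULL.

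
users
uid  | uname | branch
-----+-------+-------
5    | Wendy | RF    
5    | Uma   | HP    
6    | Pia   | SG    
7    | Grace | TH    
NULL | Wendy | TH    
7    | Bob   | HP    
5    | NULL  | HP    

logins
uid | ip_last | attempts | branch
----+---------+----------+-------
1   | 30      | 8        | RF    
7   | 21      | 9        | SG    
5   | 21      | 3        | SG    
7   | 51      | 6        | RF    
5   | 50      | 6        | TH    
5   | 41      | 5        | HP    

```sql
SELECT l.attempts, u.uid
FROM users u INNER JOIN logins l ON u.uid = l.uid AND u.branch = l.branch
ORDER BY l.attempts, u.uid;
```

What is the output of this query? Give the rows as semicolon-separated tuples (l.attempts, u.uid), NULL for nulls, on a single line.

(5, 5); (5, 5)

INNER JOIN keeps only pairs where the ON condition holds.
Matching on u.uid = l.uid AND u.branch = l.branch. A NULL in a compared column never satisfies the condition.
- u (uid=5, branch=RF) has no partner → excluded.
- u (uid=5, branch=HP) pairs with 1 row(s) of l.
- u (uid=6, branch=SG) has no partner → excluded.
- u (uid=7, branch=TH) has no partner → excluded.
- u (uid=NULL, branch=TH) has no partner → excluded.
- u (uid=7, branch=HP) has no partner → excluded.
- u (uid=5, branch=HP) pairs with 1 row(s) of l.
After projecting and ordering:
l.attempts | u.uid
5 | 5
5 | 5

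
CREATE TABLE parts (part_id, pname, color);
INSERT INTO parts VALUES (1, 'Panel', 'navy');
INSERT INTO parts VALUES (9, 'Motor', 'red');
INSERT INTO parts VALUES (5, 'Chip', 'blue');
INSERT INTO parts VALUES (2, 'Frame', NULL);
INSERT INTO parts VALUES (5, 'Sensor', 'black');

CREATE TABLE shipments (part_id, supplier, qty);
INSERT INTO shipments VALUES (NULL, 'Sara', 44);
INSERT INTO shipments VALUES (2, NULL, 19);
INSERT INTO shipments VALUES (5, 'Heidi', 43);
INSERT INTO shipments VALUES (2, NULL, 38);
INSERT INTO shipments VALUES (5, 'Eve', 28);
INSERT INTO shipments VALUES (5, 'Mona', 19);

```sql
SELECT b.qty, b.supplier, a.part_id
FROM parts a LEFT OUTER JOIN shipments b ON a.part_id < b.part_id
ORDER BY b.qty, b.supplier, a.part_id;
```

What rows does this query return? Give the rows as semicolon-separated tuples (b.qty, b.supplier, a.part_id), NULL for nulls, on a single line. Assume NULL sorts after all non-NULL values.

(19, Mona, 1); (19, Mona, 2); (19, NULL, 1); (28, Eve, 1); (28, Eve, 2); (38, NULL, 1); (43, Heidi, 1); (43, Heidi, 2); (NULL, NULL, 5); (NULL, NULL, 5); (NULL, NULL, 9)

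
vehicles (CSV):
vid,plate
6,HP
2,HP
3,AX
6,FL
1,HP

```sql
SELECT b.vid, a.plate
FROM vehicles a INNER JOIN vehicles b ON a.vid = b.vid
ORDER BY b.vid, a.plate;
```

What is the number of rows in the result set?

7

INNER JOIN keeps only pairs where the ON condition holds.
Matching on a.vid = b.vid.
- a (vid=6) pairs with 2 row(s) of b.
- a (vid=2) pairs with 1 row(s) of b.
- a (vid=3) pairs with 1 row(s) of b.
- a (vid=6) pairs with 2 row(s) of b.
- a (vid=1) pairs with 1 row(s) of b.
Total: 7 rows.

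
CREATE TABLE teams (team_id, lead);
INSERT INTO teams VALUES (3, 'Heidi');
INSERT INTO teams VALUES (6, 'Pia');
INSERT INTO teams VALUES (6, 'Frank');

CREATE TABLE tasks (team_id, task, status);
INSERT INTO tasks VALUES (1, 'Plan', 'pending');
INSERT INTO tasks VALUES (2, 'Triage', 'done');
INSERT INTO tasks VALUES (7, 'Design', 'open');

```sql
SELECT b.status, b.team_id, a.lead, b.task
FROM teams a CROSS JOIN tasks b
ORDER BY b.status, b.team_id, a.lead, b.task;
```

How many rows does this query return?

9

CROSS JOIN pairs every row of `teams` with every row of `tasks`: 3 × 3 = 9 rows.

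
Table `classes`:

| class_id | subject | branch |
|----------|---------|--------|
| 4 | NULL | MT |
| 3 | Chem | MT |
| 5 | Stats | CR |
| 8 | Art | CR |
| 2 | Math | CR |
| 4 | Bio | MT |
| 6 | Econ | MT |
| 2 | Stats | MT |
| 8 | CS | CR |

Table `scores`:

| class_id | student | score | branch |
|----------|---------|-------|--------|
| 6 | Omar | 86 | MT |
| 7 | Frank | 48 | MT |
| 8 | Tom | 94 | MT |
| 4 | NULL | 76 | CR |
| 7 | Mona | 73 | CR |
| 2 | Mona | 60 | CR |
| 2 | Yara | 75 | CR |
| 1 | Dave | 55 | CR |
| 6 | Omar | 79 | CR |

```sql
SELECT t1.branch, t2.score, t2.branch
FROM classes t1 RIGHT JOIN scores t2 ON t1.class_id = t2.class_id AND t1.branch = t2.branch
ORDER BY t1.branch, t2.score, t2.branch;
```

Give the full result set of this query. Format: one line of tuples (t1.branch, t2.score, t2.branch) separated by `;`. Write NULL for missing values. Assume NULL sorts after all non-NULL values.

(CR, 60, CR); (CR, 75, CR); (MT, 86, MT); (NULL, 48, MT); (NULL, 55, CR); (NULL, 73, CR); (NULL, 76, CR); (NULL, 79, CR); (NULL, 94, MT)

RIGHT JOIN keeps every row from `scores`; unmatched rows get NULL for `classes`'s columns.
Matching on t1.class_id = t2.class_id AND t1.branch = t2.branch.
- t1 row (class_id=4, branch=MT): no match.
- t1 row (class_id=3, branch=MT): no match.
- t1 row (class_id=5, branch=CR): no match.
- t1 row (class_id=8, branch=CR): no match.
- t1 row (class_id=2, branch=CR): matches 2 t2 row(s) → 2 output row(s).
- t1 row (class_id=4, branch=MT): no match.
- t1 row (class_id=6, branch=MT): matches 1 t2 row(s) → 1 output row(s).
- t1 row (class_id=2, branch=MT): no match.
- t1 row (class_id=8, branch=CR): no match.
- 6 row(s) from t2 found no t1 partner → padded with NULL.
After projecting and ordering:
t1.branch | t2.score | t2.branch
CR | 60 | CR
CR | 75 | CR
MT | 86 | MT
NULL | 48 | MT
NULL | 55 | CR
NULL | 73 | CR
NULL | 76 | CR
NULL | 79 | CR
NULL | 94 | MT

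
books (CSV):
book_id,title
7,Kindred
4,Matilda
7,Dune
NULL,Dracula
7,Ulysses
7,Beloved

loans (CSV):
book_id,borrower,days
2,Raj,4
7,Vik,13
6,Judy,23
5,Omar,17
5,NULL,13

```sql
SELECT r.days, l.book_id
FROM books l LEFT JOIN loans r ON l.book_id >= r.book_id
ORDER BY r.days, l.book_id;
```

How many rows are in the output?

LEFT JOIN keeps every row from `books`; unmatched rows get NULL for `loans`'s columns.
Matching on l.book_id >= r.book_id. A NULL in a compared column never satisfies the condition.
Matched pairs: 21; unmatched l rows kept: 1.
Total: 21 matched + 1 padded = 22 rows.

22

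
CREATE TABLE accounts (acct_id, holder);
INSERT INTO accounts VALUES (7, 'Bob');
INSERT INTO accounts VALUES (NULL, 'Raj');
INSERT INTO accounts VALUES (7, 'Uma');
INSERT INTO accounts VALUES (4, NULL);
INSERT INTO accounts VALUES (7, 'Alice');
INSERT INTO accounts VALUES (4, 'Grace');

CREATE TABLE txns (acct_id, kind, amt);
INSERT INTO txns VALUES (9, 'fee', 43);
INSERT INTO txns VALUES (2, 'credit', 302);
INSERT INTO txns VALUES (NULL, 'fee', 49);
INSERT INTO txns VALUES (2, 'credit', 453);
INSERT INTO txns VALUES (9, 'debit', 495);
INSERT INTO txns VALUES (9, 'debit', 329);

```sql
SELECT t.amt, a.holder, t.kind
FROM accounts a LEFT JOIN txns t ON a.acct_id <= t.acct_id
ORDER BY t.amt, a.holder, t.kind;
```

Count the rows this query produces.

LEFT JOIN keeps every row from `accounts`; unmatched rows get NULL for `txns`'s columns.
Matching on a.acct_id <= t.acct_id. A NULL in a compared column never satisfies the condition.
- acct_id=7: 3 matching t row(s), so 3 row(s) emitted.
- acct_id=NULL: no t row matches, row kept with t columns NULL.
- acct_id=7: 3 matching t row(s), so 3 row(s) emitted.
- acct_id=4: 3 matching t row(s), so 3 row(s) emitted.
- acct_id=7: 3 matching t row(s), so 3 row(s) emitted.
- acct_id=4: 3 matching t row(s), so 3 row(s) emitted.
Total: 15 matched + 1 padded = 16 rows.

16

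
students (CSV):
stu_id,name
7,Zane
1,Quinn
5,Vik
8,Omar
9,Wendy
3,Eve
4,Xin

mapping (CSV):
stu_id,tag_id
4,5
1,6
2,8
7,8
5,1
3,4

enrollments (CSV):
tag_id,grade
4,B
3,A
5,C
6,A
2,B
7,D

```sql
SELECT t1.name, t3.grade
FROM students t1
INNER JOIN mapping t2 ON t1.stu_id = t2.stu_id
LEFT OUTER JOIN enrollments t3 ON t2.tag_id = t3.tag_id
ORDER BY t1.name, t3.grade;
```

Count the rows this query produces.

Step 1 — t1 INNER JOIN t2 on stu_id → 5 row(s).
Then LEFT JOIN `enrollments t3` on tag_id: each of those 5 rows is kept; rows whose t2.tag_id has no match in t3 get NULL for t3's columns.
Result: 5 row(s).

5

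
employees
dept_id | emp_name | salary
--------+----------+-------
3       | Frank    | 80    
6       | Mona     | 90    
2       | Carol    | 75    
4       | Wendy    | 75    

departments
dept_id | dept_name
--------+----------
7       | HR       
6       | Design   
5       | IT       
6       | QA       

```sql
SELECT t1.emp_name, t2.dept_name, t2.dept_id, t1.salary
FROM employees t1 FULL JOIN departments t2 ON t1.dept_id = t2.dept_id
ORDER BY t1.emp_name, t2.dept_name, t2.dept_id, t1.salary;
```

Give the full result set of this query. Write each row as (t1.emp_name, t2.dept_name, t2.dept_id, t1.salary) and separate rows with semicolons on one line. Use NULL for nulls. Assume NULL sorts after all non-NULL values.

FULL OUTER JOIN keeps every row from both sides; unmatched rows get NULL for the other side's columns.
Matching on t1.dept_id = t2.dept_id.
- dept_id=3: no t2 row matches, row kept with t2 columns NULL.
- dept_id=6: 2 matching t2 row(s), so 2 row(s) emitted.
- dept_id=2: no t2 row matches, row kept with t2 columns NULL.
- dept_id=4: no t2 row matches, row kept with t2 columns NULL.
- 2 t2 row(s) had no t1 match → kept, t1 columns NULL.
After projecting and ordering:
t1.emp_name | t2.dept_name | t2.dept_id | t1.salary
Carol | NULL | NULL | 75
Frank | NULL | NULL | 80
Mona | Design | 6 | 90
Mona | QA | 6 | 90
Wendy | NULL | NULL | 75
NULL | HR | 7 | NULL
NULL | IT | 5 | NULL

(Carol, NULL, NULL, 75); (Frank, NULL, NULL, 80); (Mona, Design, 6, 90); (Mona, QA, 6, 90); (Wendy, NULL, NULL, 75); (NULL, HR, 7, NULL); (NULL, IT, 5, NULL)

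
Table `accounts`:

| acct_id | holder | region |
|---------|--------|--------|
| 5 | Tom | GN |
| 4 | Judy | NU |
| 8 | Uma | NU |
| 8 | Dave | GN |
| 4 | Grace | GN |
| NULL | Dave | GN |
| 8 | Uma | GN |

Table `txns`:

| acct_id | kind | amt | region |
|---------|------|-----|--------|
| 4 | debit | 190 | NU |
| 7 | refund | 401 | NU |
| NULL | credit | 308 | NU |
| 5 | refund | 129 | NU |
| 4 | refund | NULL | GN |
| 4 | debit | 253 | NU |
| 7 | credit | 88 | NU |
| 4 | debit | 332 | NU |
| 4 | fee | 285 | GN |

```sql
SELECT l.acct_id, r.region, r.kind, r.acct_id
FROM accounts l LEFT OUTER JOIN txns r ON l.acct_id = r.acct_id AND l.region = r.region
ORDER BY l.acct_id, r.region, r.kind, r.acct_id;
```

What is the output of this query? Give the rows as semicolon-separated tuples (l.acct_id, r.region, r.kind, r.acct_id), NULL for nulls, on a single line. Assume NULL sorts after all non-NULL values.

(4, GN, fee, 4); (4, GN, refund, 4); (4, NU, debit, 4); (4, NU, debit, 4); (4, NU, debit, 4); (5, NULL, NULL, NULL); (8, NULL, NULL, NULL); (8, NULL, NULL, NULL); (8, NULL, NULL, NULL); (NULL, NULL, NULL, NULL)

LEFT JOIN keeps every row from `accounts`; unmatched rows get NULL for `txns`'s columns.
Matching on l.acct_id = r.acct_id AND l.region = r.region. A NULL in a compared column never satisfies the condition.
Matched pairs: 5; unmatched l rows kept: 5.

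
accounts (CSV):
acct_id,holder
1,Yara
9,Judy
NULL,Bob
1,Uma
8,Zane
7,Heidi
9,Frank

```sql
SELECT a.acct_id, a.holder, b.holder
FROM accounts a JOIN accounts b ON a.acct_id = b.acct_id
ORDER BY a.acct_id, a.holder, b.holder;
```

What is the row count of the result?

10

INNER JOIN keeps only pairs where the ON condition holds.
Matching on a.acct_id = b.acct_id. A NULL in a compared column never satisfies the condition.
- a (acct_id=1) pairs with 2 row(s) of b.
- a (acct_id=9) pairs with 2 row(s) of b.
- a (acct_id=NULL) has no partner → excluded.
- a (acct_id=1) pairs with 2 row(s) of b.
- a (acct_id=8) pairs with 1 row(s) of b.
- a (acct_id=7) pairs with 1 row(s) of b.
- a (acct_id=9) pairs with 2 row(s) of b.
Total: 10 rows.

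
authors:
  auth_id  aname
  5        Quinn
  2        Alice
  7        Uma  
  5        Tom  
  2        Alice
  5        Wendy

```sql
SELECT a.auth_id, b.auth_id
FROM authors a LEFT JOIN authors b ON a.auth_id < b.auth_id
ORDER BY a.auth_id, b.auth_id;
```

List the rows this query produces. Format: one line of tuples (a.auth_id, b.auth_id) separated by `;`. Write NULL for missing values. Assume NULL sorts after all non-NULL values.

LEFT JOIN keeps every row from `authors a`; unmatched rows get NULL for `authors b`'s columns.
Matching on a.auth_id < b.auth_id.
- a row (auth_id=5): matches 1 b row(s) → 1 output row(s).
- a row (auth_id=2): matches 4 b row(s) → 4 output row(s).
- a row (auth_id=7): no match → kept, b columns NULL.
- a row (auth_id=5): matches 1 b row(s) → 1 output row(s).
- a row (auth_id=2): matches 4 b row(s) → 4 output row(s).
- a row (auth_id=5): matches 1 b row(s) → 1 output row(s).

(2, 5); (2, 5); (2, 5); (2, 5); (2, 5); (2, 5); (2, 7); (2, 7); (5, 7); (5, 7); (5, 7); (7, NULL)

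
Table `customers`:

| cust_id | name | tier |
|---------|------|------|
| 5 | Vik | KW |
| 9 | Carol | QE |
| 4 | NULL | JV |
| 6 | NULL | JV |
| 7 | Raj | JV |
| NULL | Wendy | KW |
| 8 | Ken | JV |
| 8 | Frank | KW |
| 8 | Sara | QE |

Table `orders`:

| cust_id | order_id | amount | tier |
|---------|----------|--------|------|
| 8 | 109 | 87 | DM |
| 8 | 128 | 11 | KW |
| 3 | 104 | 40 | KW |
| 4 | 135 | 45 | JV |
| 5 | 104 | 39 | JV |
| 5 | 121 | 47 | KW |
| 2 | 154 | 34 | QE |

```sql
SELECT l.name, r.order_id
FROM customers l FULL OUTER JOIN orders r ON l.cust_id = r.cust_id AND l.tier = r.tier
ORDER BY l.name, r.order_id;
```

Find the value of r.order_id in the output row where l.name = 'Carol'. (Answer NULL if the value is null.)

FULL OUTER JOIN keeps every row from both sides; unmatched rows get NULL for the other side's columns.
Matching on l.cust_id = r.cust_id AND l.tier = r.tier. A NULL in a compared column never satisfies the condition.
- l (cust_id=5, tier=KW) pairs with 1 row(s) of r.
- l (cust_id=9, tier=QE) has no partner → padded with NULL.
- l (cust_id=4, tier=JV) pairs with 1 row(s) of r.
- l (cust_id=6, tier=JV) has no partner → padded with NULL.
- l (cust_id=7, tier=JV) has no partner → padded with NULL.
- l (cust_id=NULL, tier=KW) has no partner → padded with NULL.
- l (cust_id=8, tier=JV) has no partner → padded with NULL.
- l (cust_id=8, tier=KW) pairs with 1 row(s) of r.
- l (cust_id=8, tier=QE) has no partner → padded with NULL.
- 4 row(s) from r found no l partner → padded with NULL.

NULL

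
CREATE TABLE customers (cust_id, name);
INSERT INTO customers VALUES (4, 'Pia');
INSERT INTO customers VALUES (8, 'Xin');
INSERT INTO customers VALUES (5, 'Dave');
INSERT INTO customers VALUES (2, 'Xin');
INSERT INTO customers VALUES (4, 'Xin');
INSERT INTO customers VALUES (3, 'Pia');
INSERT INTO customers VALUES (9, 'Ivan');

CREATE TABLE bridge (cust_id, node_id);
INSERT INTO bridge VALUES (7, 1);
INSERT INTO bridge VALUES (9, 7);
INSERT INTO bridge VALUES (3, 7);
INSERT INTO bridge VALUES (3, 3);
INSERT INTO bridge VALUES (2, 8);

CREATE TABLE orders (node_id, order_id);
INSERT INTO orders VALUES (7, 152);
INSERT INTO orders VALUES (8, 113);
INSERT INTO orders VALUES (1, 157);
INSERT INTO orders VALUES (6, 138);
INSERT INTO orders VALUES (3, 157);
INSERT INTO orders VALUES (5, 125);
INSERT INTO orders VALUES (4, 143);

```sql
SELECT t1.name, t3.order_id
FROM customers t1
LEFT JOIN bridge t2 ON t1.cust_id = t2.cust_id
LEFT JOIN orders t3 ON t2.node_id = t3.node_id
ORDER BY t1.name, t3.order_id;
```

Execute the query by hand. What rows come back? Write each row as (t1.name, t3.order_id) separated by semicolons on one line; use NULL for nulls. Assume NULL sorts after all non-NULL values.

(Dave, NULL); (Ivan, 152); (Pia, 152); (Pia, 157); (Pia, NULL); (Xin, 113); (Xin, NULL); (Xin, NULL)

Evaluate left to right. First `customers t1 LEFT JOIN bridge t2` on cust_id: 8 row(s).
Then LEFT JOIN `orders t3` on node_id: each of those 8 rows is kept; rows whose t2.node_id has no match in t3 get NULL for t3's columns.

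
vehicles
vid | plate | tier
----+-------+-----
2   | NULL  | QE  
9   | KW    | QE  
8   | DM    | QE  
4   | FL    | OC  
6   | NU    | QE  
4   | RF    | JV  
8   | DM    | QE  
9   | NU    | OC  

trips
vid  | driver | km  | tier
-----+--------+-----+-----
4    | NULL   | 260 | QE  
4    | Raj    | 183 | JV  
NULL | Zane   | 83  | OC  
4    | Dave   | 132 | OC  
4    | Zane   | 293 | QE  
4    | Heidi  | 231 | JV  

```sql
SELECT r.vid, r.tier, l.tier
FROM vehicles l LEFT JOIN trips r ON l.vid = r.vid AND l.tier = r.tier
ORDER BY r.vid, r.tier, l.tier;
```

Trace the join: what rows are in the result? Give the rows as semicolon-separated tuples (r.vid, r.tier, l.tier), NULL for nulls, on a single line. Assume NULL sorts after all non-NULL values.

LEFT JOIN keeps every row from `vehicles`; unmatched rows get NULL for `trips`'s columns.
Matching on l.vid = r.vid AND l.tier = r.tier. A NULL in a compared column never satisfies the condition.
- l row (vid=2, tier=QE): no match → kept, r columns NULL.
- l row (vid=9, tier=QE): no match → kept, r columns NULL.
- l row (vid=8, tier=QE): no match → kept, r columns NULL.
- l row (vid=4, tier=OC): matches 1 r row(s) → 1 output row(s).
- l row (vid=6, tier=QE): no match → kept, r columns NULL.
- l row (vid=4, tier=JV): matches 2 r row(s) → 2 output row(s).
- l row (vid=8, tier=QE): no match → kept, r columns NULL.
- l row (vid=9, tier=OC): no match → kept, r columns NULL.
After projecting and ordering:
r.vid | r.tier | l.tier
4 | JV | JV
4 | JV | JV
4 | OC | OC
NULL | NULL | OC
NULL | NULL | QE
NULL | NULL | QE
NULL | NULL | QE
NULL | NULL | QE
NULL | NULL | QE

(4, JV, JV); (4, JV, JV); (4, OC, OC); (NULL, NULL, OC); (NULL, NULL, QE); (NULL, NULL, QE); (NULL, NULL, QE); (NULL, NULL, QE); (NULL, NULL, QE)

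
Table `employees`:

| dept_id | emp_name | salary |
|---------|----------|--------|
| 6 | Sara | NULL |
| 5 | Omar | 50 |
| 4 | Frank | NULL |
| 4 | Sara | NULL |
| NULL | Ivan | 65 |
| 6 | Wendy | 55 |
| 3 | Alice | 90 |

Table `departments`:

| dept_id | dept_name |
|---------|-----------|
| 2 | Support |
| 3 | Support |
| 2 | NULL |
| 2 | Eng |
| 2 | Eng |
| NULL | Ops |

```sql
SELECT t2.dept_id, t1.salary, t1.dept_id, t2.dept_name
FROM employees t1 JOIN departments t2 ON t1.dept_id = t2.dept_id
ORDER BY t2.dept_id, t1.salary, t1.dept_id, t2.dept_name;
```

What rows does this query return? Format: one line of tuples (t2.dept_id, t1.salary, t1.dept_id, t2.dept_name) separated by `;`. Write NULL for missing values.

(3, 90, 3, Support)

INNER JOIN keeps only pairs where the ON condition holds.
Matching on t1.dept_id = t2.dept_id. A NULL in a compared column never satisfies the condition.
Matched pairs: 1.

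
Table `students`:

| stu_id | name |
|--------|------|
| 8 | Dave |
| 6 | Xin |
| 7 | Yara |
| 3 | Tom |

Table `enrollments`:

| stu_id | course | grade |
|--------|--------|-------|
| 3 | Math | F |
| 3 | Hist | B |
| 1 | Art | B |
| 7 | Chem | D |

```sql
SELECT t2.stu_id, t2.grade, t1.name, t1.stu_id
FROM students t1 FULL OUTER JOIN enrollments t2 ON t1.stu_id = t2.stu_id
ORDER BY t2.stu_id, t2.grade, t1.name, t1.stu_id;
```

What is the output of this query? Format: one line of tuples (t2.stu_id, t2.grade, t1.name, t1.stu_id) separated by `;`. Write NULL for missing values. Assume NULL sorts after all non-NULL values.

FULL OUTER JOIN keeps every row from both sides; unmatched rows get NULL for the other side's columns.
Matching on t1.stu_id = t2.stu_id.
- t1 (stu_id=8) has no partner → padded with NULL.
- t1 (stu_id=6) has no partner → padded with NULL.
- t1 (stu_id=7) pairs with 1 row(s) of t2.
- t1 (stu_id=3) pairs with 2 row(s) of t2.
- plus 1 unmatched t2 row(s), each kept with NULL t1 columns.
After projecting and ordering:
t2.stu_id | t2.grade | t1.name | t1.stu_id
1 | B | NULL | NULL
3 | B | Tom | 3
3 | F | Tom | 3
7 | D | Yara | 7
NULL | NULL | Dave | 8
NULL | NULL | Xin | 6

(1, B, NULL, NULL); (3, B, Tom, 3); (3, F, Tom, 3); (7, D, Yara, 7); (NULL, NULL, Dave, 8); (NULL, NULL, Xin, 6)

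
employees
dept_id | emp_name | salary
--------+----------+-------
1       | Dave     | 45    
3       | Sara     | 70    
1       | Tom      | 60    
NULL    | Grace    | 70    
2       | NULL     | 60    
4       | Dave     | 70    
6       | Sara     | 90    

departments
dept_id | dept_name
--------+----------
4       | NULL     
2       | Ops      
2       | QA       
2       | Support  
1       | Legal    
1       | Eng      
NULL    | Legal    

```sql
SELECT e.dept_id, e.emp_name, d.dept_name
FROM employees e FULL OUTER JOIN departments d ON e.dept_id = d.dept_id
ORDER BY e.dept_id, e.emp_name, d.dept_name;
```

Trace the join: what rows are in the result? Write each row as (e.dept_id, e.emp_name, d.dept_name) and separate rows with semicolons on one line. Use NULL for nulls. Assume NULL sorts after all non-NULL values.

(1, Dave, Eng); (1, Dave, Legal); (1, Tom, Eng); (1, Tom, Legal); (2, NULL, Ops); (2, NULL, QA); (2, NULL, Support); (3, Sara, NULL); (4, Dave, NULL); (6, Sara, NULL); (NULL, Grace, NULL); (NULL, NULL, Legal)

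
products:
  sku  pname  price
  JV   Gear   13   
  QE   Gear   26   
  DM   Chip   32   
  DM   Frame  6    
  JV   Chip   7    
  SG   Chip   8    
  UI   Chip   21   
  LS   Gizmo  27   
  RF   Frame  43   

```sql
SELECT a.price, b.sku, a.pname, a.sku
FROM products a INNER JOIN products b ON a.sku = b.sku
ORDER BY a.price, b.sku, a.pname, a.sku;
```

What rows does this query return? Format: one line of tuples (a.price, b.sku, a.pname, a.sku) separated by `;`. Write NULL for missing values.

(6, DM, Frame, DM); (6, DM, Frame, DM); (7, JV, Chip, JV); (7, JV, Chip, JV); (8, SG, Chip, SG); (13, JV, Gear, JV); (13, JV, Gear, JV); (21, UI, Chip, UI); (26, QE, Gear, QE); (27, LS, Gizmo, LS); (32, DM, Chip, DM); (32, DM, Chip, DM); (43, RF, Frame, RF)

INNER JOIN keeps only pairs where the ON condition holds.
Matching on a.sku = b.sku.
- a (sku=JV) pairs with 2 row(s) of b.
- a (sku=QE) pairs with 1 row(s) of b.
- a (sku=DM) pairs with 2 row(s) of b.
- a (sku=DM) pairs with 2 row(s) of b.
- a (sku=JV) pairs with 2 row(s) of b.
- a (sku=SG) pairs with 1 row(s) of b.
- a (sku=UI) pairs with 1 row(s) of b.
- a (sku=LS) pairs with 1 row(s) of b.
- a (sku=RF) pairs with 1 row(s) of b.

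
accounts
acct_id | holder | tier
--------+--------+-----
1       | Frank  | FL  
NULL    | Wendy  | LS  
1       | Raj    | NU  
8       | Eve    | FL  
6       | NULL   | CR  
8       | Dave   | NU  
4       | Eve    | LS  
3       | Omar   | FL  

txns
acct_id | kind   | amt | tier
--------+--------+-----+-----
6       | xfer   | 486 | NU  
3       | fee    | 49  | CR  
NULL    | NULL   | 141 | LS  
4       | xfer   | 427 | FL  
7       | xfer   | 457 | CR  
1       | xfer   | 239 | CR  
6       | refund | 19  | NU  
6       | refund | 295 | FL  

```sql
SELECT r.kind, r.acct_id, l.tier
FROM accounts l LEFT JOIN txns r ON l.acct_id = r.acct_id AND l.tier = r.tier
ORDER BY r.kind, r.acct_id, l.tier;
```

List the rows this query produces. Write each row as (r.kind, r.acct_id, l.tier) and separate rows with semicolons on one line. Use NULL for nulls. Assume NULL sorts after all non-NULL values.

(NULL, NULL, CR); (NULL, NULL, FL); (NULL, NULL, FL); (NULL, NULL, FL); (NULL, NULL, LS); (NULL, NULL, LS); (NULL, NULL, NU); (NULL, NULL, NU)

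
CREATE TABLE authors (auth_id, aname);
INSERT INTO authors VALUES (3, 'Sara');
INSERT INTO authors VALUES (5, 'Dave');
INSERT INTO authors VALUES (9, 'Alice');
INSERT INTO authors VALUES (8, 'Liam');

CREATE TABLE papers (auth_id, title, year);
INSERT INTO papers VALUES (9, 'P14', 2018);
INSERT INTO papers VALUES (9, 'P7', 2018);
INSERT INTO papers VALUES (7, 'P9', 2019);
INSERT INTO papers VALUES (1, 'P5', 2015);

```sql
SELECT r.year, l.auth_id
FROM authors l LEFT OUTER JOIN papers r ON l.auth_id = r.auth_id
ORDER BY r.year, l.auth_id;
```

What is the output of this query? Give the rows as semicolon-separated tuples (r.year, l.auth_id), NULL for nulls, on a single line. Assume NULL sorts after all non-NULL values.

(2018, 9); (2018, 9); (NULL, 3); (NULL, 5); (NULL, 8)

LEFT JOIN keeps every row from `authors`; unmatched rows get NULL for `papers`'s columns.
Matching on l.auth_id = r.auth_id.
- l (auth_id=3) has no partner → padded with NULL.
- l (auth_id=5) has no partner → padded with NULL.
- l (auth_id=9) pairs with 2 row(s) of r.
- l (auth_id=8) has no partner → padded with NULL.
After projecting and ordering:
r.year | l.auth_id
2018 | 9
2018 | 9
NULL | 3
NULL | 5
NULL | 8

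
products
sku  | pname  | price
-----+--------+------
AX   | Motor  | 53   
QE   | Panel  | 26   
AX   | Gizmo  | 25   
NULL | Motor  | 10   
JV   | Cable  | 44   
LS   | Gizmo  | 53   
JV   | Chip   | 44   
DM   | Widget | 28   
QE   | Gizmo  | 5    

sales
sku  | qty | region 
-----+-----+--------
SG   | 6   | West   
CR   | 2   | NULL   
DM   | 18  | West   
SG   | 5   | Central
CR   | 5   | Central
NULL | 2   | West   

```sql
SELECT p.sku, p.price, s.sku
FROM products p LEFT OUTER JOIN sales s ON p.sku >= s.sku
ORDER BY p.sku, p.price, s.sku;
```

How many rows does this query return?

LEFT JOIN keeps every row from `products`; unmatched rows get NULL for `sales`'s columns.
Matching on p.sku >= s.sku. A NULL in a compared column never satisfies the condition.
Matched pairs: 18; unmatched p rows kept: 3.
Total: 18 matched + 3 padded = 21 rows.

21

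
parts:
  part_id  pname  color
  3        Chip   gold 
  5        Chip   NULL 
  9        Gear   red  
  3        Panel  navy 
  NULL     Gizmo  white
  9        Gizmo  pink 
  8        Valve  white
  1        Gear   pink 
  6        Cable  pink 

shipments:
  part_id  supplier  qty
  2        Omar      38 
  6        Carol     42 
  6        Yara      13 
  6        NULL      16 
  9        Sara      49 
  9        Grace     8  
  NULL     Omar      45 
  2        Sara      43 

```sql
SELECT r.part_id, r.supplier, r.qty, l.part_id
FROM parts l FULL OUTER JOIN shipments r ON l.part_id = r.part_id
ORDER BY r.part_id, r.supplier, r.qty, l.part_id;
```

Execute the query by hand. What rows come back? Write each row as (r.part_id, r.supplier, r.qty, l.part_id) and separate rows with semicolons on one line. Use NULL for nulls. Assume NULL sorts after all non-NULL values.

(2, Omar, 38, NULL); (2, Sara, 43, NULL); (6, Carol, 42, 6); (6, Yara, 13, 6); (6, NULL, 16, 6); (9, Grace, 8, 9); (9, Grace, 8, 9); (9, Sara, 49, 9); (9, Sara, 49, 9); (NULL, Omar, 45, NULL); (NULL, NULL, NULL, 1); (NULL, NULL, NULL, 3); (NULL, NULL, NULL, 3); (NULL, NULL, NULL, 5); (NULL, NULL, NULL, 8); (NULL, NULL, NULL, NULL)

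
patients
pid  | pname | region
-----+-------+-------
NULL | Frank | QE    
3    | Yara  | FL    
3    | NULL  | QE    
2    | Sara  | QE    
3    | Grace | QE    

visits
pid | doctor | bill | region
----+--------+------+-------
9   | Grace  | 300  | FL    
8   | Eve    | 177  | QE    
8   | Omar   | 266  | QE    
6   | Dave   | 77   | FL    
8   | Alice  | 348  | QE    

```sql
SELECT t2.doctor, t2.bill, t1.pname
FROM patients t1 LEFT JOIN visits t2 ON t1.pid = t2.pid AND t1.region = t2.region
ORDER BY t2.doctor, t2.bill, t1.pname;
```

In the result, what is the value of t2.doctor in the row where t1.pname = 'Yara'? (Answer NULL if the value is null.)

LEFT JOIN keeps every row from `patients`; unmatched rows get NULL for `visits`'s columns.
Matching on t1.pid = t2.pid AND t1.region = t2.region. A NULL in a compared column never satisfies the condition.
- t1 (pid=NULL, region=QE) has no partner → padded with NULL.
- t1 (pid=3, region=FL) has no partner → padded with NULL.
- t1 (pid=3, region=QE) has no partner → padded with NULL.
- t1 (pid=2, region=QE) has no partner → padded with NULL.
- t1 (pid=3, region=QE) has no partner → padded with NULL.

NULL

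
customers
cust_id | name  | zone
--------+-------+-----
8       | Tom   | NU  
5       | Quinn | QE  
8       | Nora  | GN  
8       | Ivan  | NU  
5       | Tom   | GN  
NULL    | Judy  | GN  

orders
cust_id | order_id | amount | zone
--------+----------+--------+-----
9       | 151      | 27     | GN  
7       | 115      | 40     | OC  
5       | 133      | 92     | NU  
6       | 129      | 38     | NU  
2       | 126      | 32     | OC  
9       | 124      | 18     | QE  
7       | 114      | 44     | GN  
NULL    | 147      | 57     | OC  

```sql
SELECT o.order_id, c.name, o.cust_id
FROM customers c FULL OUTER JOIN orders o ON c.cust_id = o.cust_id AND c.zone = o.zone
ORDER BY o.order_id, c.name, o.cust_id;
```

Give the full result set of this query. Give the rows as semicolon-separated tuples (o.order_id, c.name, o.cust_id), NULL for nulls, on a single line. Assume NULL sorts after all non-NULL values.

FULL OUTER JOIN keeps every row from both sides; unmatched rows get NULL for the other side's columns.
Matching on c.cust_id = o.cust_id AND c.zone = o.zone. A NULL in a compared column never satisfies the condition.
- c (cust_id=8, zone=NU) has no partner → padded with NULL.
- c (cust_id=5, zone=QE) has no partner → padded with NULL.
- c (cust_id=8, zone=GN) has no partner → padded with NULL.
- c (cust_id=8, zone=NU) has no partner → padded with NULL.
- c (cust_id=5, zone=GN) has no partner → padded with NULL.
- c (cust_id=NULL, zone=GN) has no partner → padded with NULL.
- 8 row(s) from o found no c partner → padded with NULL.

(114, NULL, 7); (115, NULL, 7); (124, NULL, 9); (126, NULL, 2); (129, NULL, 6); (133, NULL, 5); (147, NULL, NULL); (151, NULL, 9); (NULL, Ivan, NULL); (NULL, Judy, NULL); (NULL, Nora, NULL); (NULL, Quinn, NULL); (NULL, Tom, NULL); (NULL, Tom, NULL)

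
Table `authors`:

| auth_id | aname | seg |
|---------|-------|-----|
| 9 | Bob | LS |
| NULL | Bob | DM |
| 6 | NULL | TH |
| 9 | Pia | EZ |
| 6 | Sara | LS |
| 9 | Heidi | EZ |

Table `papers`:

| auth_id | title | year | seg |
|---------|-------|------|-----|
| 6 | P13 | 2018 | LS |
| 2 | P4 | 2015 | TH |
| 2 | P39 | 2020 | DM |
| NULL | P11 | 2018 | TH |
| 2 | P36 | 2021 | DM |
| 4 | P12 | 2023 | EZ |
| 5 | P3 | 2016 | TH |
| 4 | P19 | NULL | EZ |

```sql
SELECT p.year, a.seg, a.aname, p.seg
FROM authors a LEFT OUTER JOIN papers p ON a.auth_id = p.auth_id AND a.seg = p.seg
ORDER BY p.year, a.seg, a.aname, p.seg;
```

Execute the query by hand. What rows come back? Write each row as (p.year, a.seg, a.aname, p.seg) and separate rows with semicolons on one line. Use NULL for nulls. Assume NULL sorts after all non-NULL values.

LEFT JOIN keeps every row from `authors`; unmatched rows get NULL for `papers`'s columns.
Matching on a.auth_id = p.auth_id AND a.seg = p.seg. A NULL in a compared column never satisfies the condition.
- a (auth_id=9, seg=LS) has no partner → padded with NULL.
- a (auth_id=NULL, seg=DM) has no partner → padded with NULL.
- a (auth_id=6, seg=TH) has no partner → padded with NULL.
- a (auth_id=9, seg=EZ) has no partner → padded with NULL.
- a (auth_id=6, seg=LS) pairs with 1 row(s) of p.
- a (auth_id=9, seg=EZ) has no partner → padded with NULL.
After projecting and ordering:
p.year | a.seg | a.aname | p.seg
2018 | LS | Sara | LS
NULL | DM | Bob | NULL
NULL | EZ | Heidi | NULL
NULL | EZ | Pia | NULL
NULL | LS | Bob | NULL
NULL | TH | NULL | NULL

(2018, LS, Sara, LS); (NULL, DM, Bob, NULL); (NULL, EZ, Heidi, NULL); (NULL, EZ, Pia, NULL); (NULL, LS, Bob, NULL); (NULL, TH, NULL, NULL)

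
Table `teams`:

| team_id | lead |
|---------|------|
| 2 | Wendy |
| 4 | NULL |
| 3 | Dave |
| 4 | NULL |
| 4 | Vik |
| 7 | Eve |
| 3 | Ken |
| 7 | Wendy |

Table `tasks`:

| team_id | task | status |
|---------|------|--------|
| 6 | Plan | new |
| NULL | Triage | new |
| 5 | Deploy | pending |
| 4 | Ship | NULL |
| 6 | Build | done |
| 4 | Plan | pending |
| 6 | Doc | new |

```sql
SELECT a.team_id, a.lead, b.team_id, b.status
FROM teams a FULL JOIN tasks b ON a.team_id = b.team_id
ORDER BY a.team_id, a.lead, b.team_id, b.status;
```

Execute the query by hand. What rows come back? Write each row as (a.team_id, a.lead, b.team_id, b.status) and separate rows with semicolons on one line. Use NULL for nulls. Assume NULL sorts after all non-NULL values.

(2, Wendy, NULL, NULL); (3, Dave, NULL, NULL); (3, Ken, NULL, NULL); (4, Vik, 4, pending); (4, Vik, 4, NULL); (4, NULL, 4, pending); (4, NULL, 4, pending); (4, NULL, 4, NULL); (4, NULL, 4, NULL); (7, Eve, NULL, NULL); (7, Wendy, NULL, NULL); (NULL, NULL, 5, pending); (NULL, NULL, 6, done); (NULL, NULL, 6, new); (NULL, NULL, 6, new); (NULL, NULL, NULL, new)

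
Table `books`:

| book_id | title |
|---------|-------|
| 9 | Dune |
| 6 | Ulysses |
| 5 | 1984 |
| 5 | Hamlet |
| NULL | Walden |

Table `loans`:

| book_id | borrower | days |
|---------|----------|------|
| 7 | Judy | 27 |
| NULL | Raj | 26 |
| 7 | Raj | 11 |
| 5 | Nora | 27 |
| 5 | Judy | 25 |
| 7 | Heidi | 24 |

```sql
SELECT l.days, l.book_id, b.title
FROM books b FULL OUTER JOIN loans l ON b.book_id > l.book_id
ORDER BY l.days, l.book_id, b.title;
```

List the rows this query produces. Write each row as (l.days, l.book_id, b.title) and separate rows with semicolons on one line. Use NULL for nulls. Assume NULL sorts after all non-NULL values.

FULL OUTER JOIN keeps every row from both sides; unmatched rows get NULL for the other side's columns.
Matching on b.book_id > l.book_id. A NULL in a compared column never satisfies the condition.
Matched pairs: 7; unmatched b rows kept: 3; unmatched l rows kept: 1.

(11, 7, Dune); (24, 7, Dune); (25, 5, Dune); (25, 5, Ulysses); (26, NULL, NULL); (27, 5, Dune); (27, 5, Ulysses); (27, 7, Dune); (NULL, NULL, 1984); (NULL, NULL, Hamlet); (NULL, NULL, Walden)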